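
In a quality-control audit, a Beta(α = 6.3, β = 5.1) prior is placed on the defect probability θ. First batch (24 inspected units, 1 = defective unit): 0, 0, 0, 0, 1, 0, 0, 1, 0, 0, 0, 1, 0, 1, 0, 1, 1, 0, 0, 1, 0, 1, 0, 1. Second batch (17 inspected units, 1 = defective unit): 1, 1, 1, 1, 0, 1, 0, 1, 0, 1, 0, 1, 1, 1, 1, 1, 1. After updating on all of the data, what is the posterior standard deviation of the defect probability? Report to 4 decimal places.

0.0682

The Beta prior is conjugate to a Binomial/Bernoulli likelihood; the update adds successes to α and failures to β.
After batch 1: Beta(6.3+9, 5.1+15) = Beta(15.3, 20.1).
After batch 2: Beta(15.3+13, 20.1+4) = Beta(28.3, 24.1).
Var = αβ/((α+β)²(α+β+1)) = 28.3·24.1/(52.4²·53.4) = 0.00465157; SD = √0.00465157 = 0.0682.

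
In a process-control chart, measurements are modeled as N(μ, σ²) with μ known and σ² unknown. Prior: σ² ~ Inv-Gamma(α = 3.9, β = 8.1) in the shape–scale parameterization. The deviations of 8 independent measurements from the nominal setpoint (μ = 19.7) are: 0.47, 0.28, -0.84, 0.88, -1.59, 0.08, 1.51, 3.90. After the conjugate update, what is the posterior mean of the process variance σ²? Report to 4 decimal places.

2.7539

With known mean μ and an Inverse-Gamma(α, β) prior on σ², the Normal likelihood is conjugate: posterior is Inv-Gamma(α + n/2, β + Σ(xᵢ−μ)²/2).
Σ(xᵢ−μ)² = (0.47)² + (0.28)² + (-0.84)² + (0.88)² + (-1.59)² + (0.08)² + (1.51)² + (3.90)² = 21.8039.
Posterior: Inv-Gamma(3.9 + 8/2, 8.1 + 21.8039/2) = Inv-Gamma(7.90, 19.00195).
E[σ²|data] = β/(α−1) = 19.00195/6.90 = 2.7539.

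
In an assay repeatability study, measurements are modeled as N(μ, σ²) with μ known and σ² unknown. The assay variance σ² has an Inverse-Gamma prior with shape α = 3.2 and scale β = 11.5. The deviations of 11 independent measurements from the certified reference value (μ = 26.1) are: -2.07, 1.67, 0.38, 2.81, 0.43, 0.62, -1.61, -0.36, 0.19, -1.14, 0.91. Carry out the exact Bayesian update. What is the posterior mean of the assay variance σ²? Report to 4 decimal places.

2.8292

With known mean μ and an Inverse-Gamma(α, β) prior on σ², the Normal likelihood is conjugate: posterior is Inv-Gamma(α + n/2, β + Σ(xᵢ−μ)²/2).
Σ(xᵢ−μ)² = (-2.07)² + (1.67)² + (0.38)² + (2.81)² + (0.43)² + (0.62)² + (-1.61)² + (-0.36)² + (0.19)² + (-1.14)² + (0.91)² = 20.5691.
Posterior: Inv-Gamma(3.2 + 11/2, 11.5 + 20.5691/2) = Inv-Gamma(8.70, 21.78455).
E[σ²|data] = β/(α−1) = 21.78455/7.70 = 2.8292.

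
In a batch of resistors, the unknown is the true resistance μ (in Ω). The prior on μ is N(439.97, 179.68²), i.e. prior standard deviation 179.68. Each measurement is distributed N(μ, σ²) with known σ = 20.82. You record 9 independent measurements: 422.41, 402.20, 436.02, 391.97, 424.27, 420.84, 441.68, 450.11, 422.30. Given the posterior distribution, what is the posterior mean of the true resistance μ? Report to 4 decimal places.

423.5578

For Normal data with known variance σ², a Normal(μ₀, σ₀²) prior on μ is conjugate. Posterior precision = 1/σ₀² + n/σ²; posterior mean is the precision-weighted average of μ₀ and x̄.
Σxᵢ = 422.41 + 402.20 + 436.02 + 391.97 + 424.27 + 420.84 + 441.68 + 450.11 + 422.30 = 3811.8, so n·x̄ = 3811.8.
σ₀² = 179.68² = 32284.9024, σ² = 20.82² = 433.4724; σ² + n·σ₀² = 433.4724 + 9·32284.9024 = 290997.594.
Posterior mean = (μ₀/σ₀² + n·x̄/σ²)/(1/σ₀² + n/σ²) = (σ²·μ₀ + σ₀²·n·x̄)/(σ² + n·σ₀²) = (433.4724·439.97 + 32284.9024·3811.8)/290997.594 = 123254305.820148/290997.594 = 423.5578.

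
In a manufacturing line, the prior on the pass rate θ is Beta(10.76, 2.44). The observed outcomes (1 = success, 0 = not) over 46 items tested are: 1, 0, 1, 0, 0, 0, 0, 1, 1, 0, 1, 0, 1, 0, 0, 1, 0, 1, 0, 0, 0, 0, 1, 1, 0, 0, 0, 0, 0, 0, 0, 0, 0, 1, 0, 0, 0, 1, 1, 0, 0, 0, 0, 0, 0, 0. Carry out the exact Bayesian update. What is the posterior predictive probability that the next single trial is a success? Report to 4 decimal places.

The Beta prior is conjugate to a Binomial/Bernoulli likelihood; the update adds successes to α and failures to β.
Posterior: Beta(α+k, β+n−k) = Beta(10.76+13, 2.44+33) = Beta(23.76, 35.44).
For a single future Bernoulli trial, P(success | data) = α/(α+β) = 0.4014.

0.4014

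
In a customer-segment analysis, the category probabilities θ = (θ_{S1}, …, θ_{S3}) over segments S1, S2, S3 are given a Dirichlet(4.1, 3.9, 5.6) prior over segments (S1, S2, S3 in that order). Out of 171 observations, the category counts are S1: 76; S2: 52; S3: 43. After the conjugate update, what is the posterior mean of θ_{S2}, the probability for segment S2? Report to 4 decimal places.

The Dirichlet prior is conjugate to the Multinomial likelihood: each posterior αⱼ = prior αⱼ + observed count nⱼ.
Posterior concentration: (80.1, 55.9, 48.6), total = 184.6.
E[θ_{S2}|data] = α_{S2}/Σα = 55.9/184.6 = 0.3028.

0.3028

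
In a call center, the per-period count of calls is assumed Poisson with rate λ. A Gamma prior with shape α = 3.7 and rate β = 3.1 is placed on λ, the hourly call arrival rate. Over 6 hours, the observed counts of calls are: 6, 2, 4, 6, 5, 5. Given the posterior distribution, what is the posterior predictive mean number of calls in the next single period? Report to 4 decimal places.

With a Gamma(shape α, rate β) prior, the Poisson likelihood is conjugate: the posterior is Gamma(α + ΣXᵢ, β + n).
Sum of counts S = 28 over n = 6 hours.
Posterior: Gamma(α+S, β+n) = Gamma(3.7+28, 3.1+6) = Gamma(31.7, 9.1).
The predictive distribution for one future period is NegBinom with mean α/β = 3.4835.

3.4835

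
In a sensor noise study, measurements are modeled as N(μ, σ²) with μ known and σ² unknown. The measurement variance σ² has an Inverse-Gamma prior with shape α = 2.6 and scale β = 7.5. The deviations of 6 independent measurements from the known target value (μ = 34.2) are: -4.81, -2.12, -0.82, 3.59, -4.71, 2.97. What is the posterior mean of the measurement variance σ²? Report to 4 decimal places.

With known mean μ and an Inverse-Gamma(α, β) prior on σ², the Normal likelihood is conjugate: posterior is Inv-Gamma(α + n/2, β + Σ(xᵢ−μ)²/2).
Σ(xᵢ−μ)² = (-4.81)² + (-2.12)² + (-0.82)² + (3.59)² + (-4.71)² + (2.97)² = 72.1960.
Posterior: Inv-Gamma(2.6 + 6/2, 7.5 + 72.1960/2) = Inv-Gamma(5.60, 43.59800).
E[σ²|data] = β/(α−1) = 43.59800/4.60 = 9.4778.

9.4778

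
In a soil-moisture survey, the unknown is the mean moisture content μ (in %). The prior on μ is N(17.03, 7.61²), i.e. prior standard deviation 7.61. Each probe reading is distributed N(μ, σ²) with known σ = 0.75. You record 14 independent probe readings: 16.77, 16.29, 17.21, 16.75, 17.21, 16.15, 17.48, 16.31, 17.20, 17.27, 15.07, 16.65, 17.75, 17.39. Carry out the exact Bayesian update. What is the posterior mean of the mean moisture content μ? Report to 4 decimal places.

For Normal data with known variance σ², a Normal(μ₀, σ₀²) prior on μ is conjugate. Posterior precision = 1/σ₀² + n/σ²; posterior mean is the precision-weighted average of μ₀ and x̄.
Σxᵢ = 16.77 + 16.29 + 17.21 + 16.75 + 17.21 + 16.15 + 17.48 + 16.31 + 17.20 + 17.27 + 15.07 + 16.65 + 17.75 + 17.39 = 235.5, so n·x̄ = 235.5.
σ₀² = 7.61² = 57.9121, σ² = 0.75² = 0.5625; σ² + n·σ₀² = 0.5625 + 14·57.9121 = 811.3319.
Posterior mean = (μ₀/σ₀² + n·x̄/σ²)/(1/σ₀² + n/σ²) = (σ²·μ₀ + σ₀²·n·x̄)/(σ² + n·σ₀²) = (0.5625·17.03 + 57.9121·235.5)/811.3319 = 13647.878925/811.3319 = 16.8216.

16.8216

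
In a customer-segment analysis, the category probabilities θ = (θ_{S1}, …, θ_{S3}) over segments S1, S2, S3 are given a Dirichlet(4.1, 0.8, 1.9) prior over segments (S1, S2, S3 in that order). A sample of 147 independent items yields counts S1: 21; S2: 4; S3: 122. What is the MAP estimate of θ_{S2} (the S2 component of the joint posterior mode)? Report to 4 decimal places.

0.0252

The Dirichlet prior is conjugate to the Multinomial likelihood: each posterior αⱼ = prior αⱼ + observed count nⱼ.
Posterior concentration: (25.1, 4.8, 123.9), total = 153.8.
Joint mode component: (α_{S2}−1)/(Σα−K) = 3.8/150.8 = 0.0252.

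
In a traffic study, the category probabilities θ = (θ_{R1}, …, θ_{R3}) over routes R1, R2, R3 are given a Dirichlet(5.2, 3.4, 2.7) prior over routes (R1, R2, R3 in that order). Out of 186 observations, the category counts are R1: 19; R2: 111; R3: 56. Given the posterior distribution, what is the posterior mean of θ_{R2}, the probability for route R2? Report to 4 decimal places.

The Dirichlet prior is conjugate to the Multinomial likelihood: each posterior αⱼ = prior αⱼ + observed count nⱼ.
Posterior concentration: (24.2, 114.4, 58.7), total = 197.3.
E[θ_{R2}|data] = α_{R2}/Σα = 114.4/197.3 = 0.5798.

0.5798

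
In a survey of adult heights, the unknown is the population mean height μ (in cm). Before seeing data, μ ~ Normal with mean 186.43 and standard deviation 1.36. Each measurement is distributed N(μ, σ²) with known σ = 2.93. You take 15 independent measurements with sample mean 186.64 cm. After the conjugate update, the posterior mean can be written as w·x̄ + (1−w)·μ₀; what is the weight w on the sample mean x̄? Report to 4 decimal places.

0.7637

For Normal data with known variance σ², a Normal(μ₀, σ₀²) prior on μ is conjugate. Posterior precision = 1/σ₀² + n/σ²; posterior mean is the precision-weighted average of μ₀ and x̄.
σ₀² = 1.36² = 1.8496, σ² = 2.93² = 8.5849. Prior precision 1/σ₀² = 1/1.8496; data precision n/σ² = 15/8.5849.
w = (n/σ²)/(1/σ₀² + n/σ²) = n·σ₀²/(σ² + n·σ₀²) = 15·1.8496/(8.5849 + 15·1.8496) = 27.744/36.3289 = 0.7637.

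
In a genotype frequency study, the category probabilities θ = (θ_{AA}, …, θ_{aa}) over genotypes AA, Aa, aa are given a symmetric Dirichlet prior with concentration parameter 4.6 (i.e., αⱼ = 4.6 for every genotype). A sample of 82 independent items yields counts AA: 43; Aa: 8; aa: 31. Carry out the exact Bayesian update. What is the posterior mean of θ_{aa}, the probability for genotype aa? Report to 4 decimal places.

0.3716

The Dirichlet prior is conjugate to the Multinomial likelihood: each posterior αⱼ = prior αⱼ + observed count nⱼ.
Posterior concentration: (47.6, 12.6, 35.6), total = 95.8.
E[θ_{aa}|data] = α_{aa}/Σα = 35.6/95.8 = 0.3716.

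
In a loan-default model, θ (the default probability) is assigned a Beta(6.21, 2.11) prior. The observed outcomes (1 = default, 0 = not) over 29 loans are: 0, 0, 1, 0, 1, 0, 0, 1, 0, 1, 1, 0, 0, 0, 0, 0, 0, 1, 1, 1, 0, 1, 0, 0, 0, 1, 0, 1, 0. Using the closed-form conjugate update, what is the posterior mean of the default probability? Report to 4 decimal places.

The Beta prior is conjugate to a Binomial/Bernoulli likelihood; the update adds successes to α and failures to β.
Posterior: Beta(α+k, β+n−k) = Beta(6.21+11, 2.11+18) = Beta(17.21, 20.11).
Posterior mean = α/(α+β) = 17.21/37.32 = 0.4611.

0.4611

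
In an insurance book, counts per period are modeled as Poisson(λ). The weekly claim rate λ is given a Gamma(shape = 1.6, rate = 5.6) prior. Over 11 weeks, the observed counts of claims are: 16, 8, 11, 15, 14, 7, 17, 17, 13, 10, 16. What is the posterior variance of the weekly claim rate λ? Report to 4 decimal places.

With a Gamma(shape α, rate β) prior, the Poisson likelihood is conjugate: the posterior is Gamma(α + ΣXᵢ, β + n).
Sum of counts S = 144 over n = 11 weeks.
Posterior: Gamma(α+S, β+n) = Gamma(1.6+144, 5.6+11) = Gamma(145.6, 16.6).
Var = α/β² = 145.6/16.6² = 0.5284.

0.5284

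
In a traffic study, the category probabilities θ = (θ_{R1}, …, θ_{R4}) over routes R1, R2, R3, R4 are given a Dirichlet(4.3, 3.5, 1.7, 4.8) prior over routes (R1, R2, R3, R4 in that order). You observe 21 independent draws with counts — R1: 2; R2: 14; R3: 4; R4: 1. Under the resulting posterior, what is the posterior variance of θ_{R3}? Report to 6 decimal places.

The Dirichlet prior is conjugate to the Multinomial likelihood: each posterior αⱼ = prior αⱼ + observed count nⱼ.
Posterior concentration: (6.3, 17.5, 5.7, 5.8), total = 35.3.
Var[θ_j] = α_j(Σα−α_j)/((Σα)²(Σα+1)) = 5.7·29.6/(35.3²·36.3) = 0.003730.

0.003730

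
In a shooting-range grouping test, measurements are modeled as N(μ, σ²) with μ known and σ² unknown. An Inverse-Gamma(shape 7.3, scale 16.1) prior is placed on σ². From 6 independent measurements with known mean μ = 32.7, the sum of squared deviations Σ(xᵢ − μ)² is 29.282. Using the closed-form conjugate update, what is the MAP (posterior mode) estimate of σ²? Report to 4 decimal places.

With known mean μ and an Inverse-Gamma(α, β) prior on σ², the Normal likelihood is conjugate: posterior is Inv-Gamma(α + n/2, β + Σ(xᵢ−μ)²/2).
Posterior: Inv-Gamma(7.3 + 6/2, 16.1 + 29.282/2) = Inv-Gamma(10.30, 30.7410).
Mode = β/(α+1) = 30.7410/11.30 = 2.7204.

2.7204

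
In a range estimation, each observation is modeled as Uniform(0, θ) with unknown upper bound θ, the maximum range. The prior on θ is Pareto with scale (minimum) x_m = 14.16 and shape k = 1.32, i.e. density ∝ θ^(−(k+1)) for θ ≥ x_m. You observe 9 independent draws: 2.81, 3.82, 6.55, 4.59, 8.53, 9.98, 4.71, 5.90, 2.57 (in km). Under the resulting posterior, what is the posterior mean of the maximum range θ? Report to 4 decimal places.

15.6793

A Pareto(scale x_m, shape k) prior on the upper bound θ of Uniform(0, θ) is conjugate: posterior is Pareto(max(x_m, max xᵢ), k + n).
Sample maximum = 9.98; prior scale x_m = 14.16 → posterior scale = max = 14.16.
Posterior shape = 1.32 + 9 = 10.32.
E[θ|data] = k·x_m/(k−1) = 10.32·14.16/9.32 = 15.6793.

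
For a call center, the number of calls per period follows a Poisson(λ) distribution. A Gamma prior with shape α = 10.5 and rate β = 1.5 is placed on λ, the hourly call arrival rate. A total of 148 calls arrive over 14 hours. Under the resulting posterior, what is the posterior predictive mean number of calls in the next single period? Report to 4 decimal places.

10.2258

With a Gamma(shape α, rate β) prior, the Poisson likelihood is conjugate: the posterior is Gamma(α + ΣXᵢ, β + n).
Posterior: Gamma(α+S, β+n) = Gamma(10.5+148, 1.5+14) = Gamma(158.5, 15.5).
The predictive distribution for one future period is NegBinom with mean α/β = 10.2258.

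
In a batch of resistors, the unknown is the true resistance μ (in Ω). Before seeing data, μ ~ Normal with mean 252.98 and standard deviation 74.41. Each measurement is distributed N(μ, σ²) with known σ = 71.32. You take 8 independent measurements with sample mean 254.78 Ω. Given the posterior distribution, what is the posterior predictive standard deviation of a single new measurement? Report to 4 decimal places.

For Normal data with known variance σ², a Normal(μ₀, σ₀²) prior on μ is conjugate. Posterior precision = 1/σ₀² + n/σ²; posterior mean is the precision-weighted average of μ₀ and x̄.
σ₀² = 74.41² = 5536.8481, σ² = 71.32² = 5086.5424; σ² + n·σ₀² = 5086.5424 + 8·5536.8481 = 49381.3272.
Posterior precision = 1/σ₀² + n/σ² = 1/5536.8481 + 8/5086.5424 = (σ² + n·σ₀²)/(σ₀²σ²) = 49381.3272/(5536.8481·5086.5424); posterior variance σₙ² = σ₀²σ²/(σ² + n·σ₀²) = 5536.8481·5086.5424/49381.3272 = 570.325146.
Predictive variance for one new observation = σₙ² + σ² = 5536.8481·5086.5424/49381.3272 + 5086.5424 = σ²·(σ₀² + 49381.3272)/49381.3272 = 5086.5424·54918.1753/49381.3272 = 5656.867546; SD = √(5086.5424·54918.1753/49381.3272) = 75.2122.

75.2122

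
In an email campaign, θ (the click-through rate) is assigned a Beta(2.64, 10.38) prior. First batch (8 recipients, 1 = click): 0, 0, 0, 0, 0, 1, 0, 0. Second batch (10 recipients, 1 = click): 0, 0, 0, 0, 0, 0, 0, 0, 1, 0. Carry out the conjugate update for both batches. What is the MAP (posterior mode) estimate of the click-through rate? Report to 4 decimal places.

The Beta prior is conjugate to a Binomial/Bernoulli likelihood; the update adds successes to α and failures to β.
After batch 1: Beta(2.64+1, 10.38+7) = Beta(3.64, 17.38).
After batch 2: Beta(3.64+1, 17.38+9) = Beta(4.64, 26.38).
Mode of Beta(a,b) for a,b>1 is (a−1)/(a+b−2) = 3.64/29.02 = 0.1254.

0.1254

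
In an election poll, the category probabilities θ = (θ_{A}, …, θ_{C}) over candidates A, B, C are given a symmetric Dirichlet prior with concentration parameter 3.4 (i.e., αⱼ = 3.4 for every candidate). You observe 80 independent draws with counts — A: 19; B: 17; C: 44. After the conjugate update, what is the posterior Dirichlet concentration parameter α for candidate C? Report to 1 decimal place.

47.4

The Dirichlet prior is conjugate to the Multinomial likelihood: each posterior αⱼ = prior αⱼ + observed count nⱼ.
Posterior concentration: (22.4, 20.4, 47.4), total = 90.2.
α_{C} = 3.4 + 44 = 47.4.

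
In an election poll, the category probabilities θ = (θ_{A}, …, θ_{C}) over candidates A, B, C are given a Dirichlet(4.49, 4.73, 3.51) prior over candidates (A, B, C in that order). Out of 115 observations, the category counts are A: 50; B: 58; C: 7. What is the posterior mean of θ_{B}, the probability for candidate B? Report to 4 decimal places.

The Dirichlet prior is conjugate to the Multinomial likelihood: each posterior αⱼ = prior αⱼ + observed count nⱼ.
Posterior concentration: (54.49, 62.73, 10.51), total = 127.73.
E[θ_{B}|data] = α_{B}/Σα = 62.73/127.73 = 0.4911.

0.4911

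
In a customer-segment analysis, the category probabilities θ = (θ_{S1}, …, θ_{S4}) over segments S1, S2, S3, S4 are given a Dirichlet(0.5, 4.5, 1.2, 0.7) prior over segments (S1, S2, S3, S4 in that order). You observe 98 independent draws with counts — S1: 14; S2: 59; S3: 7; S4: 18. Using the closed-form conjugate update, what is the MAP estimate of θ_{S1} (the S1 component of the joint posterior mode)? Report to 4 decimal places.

The Dirichlet prior is conjugate to the Multinomial likelihood: each posterior αⱼ = prior αⱼ + observed count nⱼ.
Posterior concentration: (14.5, 63.5, 8.2, 18.7), total = 104.9.
Joint mode component: (α_{S1}−1)/(Σα−K) = 13.5/100.9 = 0.1338.

0.1338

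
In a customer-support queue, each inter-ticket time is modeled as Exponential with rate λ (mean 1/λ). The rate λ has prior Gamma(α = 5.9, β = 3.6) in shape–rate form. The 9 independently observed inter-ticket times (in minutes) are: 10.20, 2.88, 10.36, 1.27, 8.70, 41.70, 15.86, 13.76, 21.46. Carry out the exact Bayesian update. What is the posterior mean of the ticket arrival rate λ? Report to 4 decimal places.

With a Gamma(shape α, rate β) prior on the exponential rate λ, the posterior after n observations with total T = Σxᵢ is Gamma(α+n, β+T).
Sum of observations T = 126.19 minutes; n = 9.
Posterior: Gamma(5.9+9, 3.6+126.19) = Gamma(14.9, 129.79).
Posterior mean of λ = α/β = 14.9/129.79 = 0.1148.

0.1148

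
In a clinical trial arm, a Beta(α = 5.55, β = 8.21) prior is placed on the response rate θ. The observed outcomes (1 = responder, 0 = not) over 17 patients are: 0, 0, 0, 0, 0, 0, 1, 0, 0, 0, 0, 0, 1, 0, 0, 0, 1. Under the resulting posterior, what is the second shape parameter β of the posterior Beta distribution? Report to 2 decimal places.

The Beta prior is conjugate to a Binomial/Bernoulli likelihood; the update adds successes to α and failures to β.
Posterior: Beta(α+k, β+n−k) = Beta(5.55+3, 8.21+14) = Beta(8.55, 22.21).
Posterior β = 22.21.

22.21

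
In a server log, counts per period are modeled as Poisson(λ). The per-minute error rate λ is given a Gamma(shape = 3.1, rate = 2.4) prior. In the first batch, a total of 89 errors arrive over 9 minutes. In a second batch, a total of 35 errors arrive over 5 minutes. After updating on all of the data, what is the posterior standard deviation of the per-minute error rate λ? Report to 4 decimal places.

0.6874

With a Gamma(shape α, rate β) prior, the Poisson likelihood is conjugate: the posterior is Gamma(α + ΣXᵢ, β + n).
After batch 1: Gamma(α+S, β+n) = Gamma(3.1+89, 2.4+9) = Gamma(92.1, 11.4).
After batch 2: Gamma(α+S, β+n) = Gamma(92.1+35, 11.4+5) = Gamma(127.1, 16.4).
SD = √α/β = √127.1/16.4 = 0.6874.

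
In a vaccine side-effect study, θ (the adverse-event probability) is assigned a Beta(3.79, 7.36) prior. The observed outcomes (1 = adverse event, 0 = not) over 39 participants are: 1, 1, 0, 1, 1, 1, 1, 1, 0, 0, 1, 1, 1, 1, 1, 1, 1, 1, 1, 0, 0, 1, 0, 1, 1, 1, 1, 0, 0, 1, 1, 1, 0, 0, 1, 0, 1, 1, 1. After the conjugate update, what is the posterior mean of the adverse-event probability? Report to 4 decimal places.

The Beta prior is conjugate to a Binomial/Bernoulli likelihood; the update adds successes to α and failures to β.
Posterior: Beta(α+k, β+n−k) = Beta(3.79+28, 7.36+11) = Beta(31.79, 18.36).
Posterior mean = α/(α+β) = 31.79/50.15 = 0.6339.

0.6339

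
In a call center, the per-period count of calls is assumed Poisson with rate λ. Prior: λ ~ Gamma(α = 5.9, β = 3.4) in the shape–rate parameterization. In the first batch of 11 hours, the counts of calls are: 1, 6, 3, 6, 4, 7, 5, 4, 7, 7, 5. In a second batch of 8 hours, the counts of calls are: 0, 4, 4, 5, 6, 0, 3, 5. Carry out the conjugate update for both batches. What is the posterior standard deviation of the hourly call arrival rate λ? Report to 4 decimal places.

With a Gamma(shape α, rate β) prior, the Poisson likelihood is conjugate: the posterior is Gamma(α + ΣXᵢ, β + n).
Batch 1: sum of counts S = 55 over n = 11 hours.
After batch 1: Gamma(α+S, β+n) = Gamma(5.9+55, 3.4+11) = Gamma(60.9, 14.4).
Batch 2: sum of counts S = 27 over n = 8 hours.
After batch 2: Gamma(α+S, β+n) = Gamma(60.9+27, 14.4+8) = Gamma(87.9, 22.4).
SD = √α/β = √87.9/22.4 = 0.4185.

0.4185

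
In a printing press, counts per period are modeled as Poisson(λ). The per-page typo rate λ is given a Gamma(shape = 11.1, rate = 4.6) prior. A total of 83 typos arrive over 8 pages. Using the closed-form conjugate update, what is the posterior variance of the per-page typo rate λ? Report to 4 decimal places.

With a Gamma(shape α, rate β) prior, the Poisson likelihood is conjugate: the posterior is Gamma(α + ΣXᵢ, β + n).
Posterior: Gamma(α+S, β+n) = Gamma(11.1+83, 4.6+8) = Gamma(94.1, 12.6).
Var = α/β² = 94.1/12.6² = 0.5927.

0.5927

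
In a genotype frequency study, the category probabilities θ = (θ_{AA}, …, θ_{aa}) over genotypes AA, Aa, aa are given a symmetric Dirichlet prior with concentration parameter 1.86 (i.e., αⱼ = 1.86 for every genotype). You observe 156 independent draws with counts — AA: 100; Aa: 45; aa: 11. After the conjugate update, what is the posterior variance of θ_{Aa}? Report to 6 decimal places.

0.001266

The Dirichlet prior is conjugate to the Multinomial likelihood: each posterior αⱼ = prior αⱼ + observed count nⱼ.
Posterior concentration: (101.86, 46.86, 12.86), total = 161.58.
Var[θ_j] = α_j(Σα−α_j)/((Σα)²(Σα+1)) = 46.86·114.72/(161.58²·162.58) = 0.001266.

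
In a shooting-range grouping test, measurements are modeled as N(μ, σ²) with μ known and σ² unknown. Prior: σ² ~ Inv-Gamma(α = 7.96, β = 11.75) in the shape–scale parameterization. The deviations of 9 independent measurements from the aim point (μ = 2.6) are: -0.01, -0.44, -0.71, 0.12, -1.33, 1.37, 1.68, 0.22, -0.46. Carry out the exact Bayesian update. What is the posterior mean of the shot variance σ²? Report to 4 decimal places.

1.3499

With known mean μ and an Inverse-Gamma(α, β) prior on σ², the Normal likelihood is conjugate: posterior is Inv-Gamma(α + n/2, β + Σ(xᵢ−μ)²/2).
Σ(xᵢ−μ)² = (-0.01)² + (-0.44)² + (-0.71)² + (0.12)² + (-1.33)² + (1.37)² + (1.68)² + (0.22)² + (-0.46)² = 7.4404.
Posterior: Inv-Gamma(7.96 + 9/2, 11.75 + 7.4404/2) = Inv-Gamma(12.46, 15.47020).
E[σ²|data] = β/(α−1) = 15.47020/11.46 = 1.3499.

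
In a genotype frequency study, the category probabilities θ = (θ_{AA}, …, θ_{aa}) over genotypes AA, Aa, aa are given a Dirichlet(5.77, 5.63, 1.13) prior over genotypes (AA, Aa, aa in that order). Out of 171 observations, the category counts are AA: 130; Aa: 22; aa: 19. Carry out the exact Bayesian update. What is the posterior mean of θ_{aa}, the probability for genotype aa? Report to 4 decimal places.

0.1097

The Dirichlet prior is conjugate to the Multinomial likelihood: each posterior αⱼ = prior αⱼ + observed count nⱼ.
Posterior concentration: (135.77, 27.63, 20.13), total = 183.53.
E[θ_{aa}|data] = α_{aa}/Σα = 20.13/183.53 = 0.1097.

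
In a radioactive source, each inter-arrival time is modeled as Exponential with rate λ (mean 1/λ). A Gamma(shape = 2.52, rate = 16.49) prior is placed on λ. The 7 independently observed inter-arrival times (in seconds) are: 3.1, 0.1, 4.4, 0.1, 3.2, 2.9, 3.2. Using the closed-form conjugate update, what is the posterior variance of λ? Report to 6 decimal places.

0.008488

With a Gamma(shape α, rate β) prior on the exponential rate λ, the posterior after n observations with total T = Σxᵢ is Gamma(α+n, β+T).
Sum of observations T = 17.0 seconds; n = 7.
Posterior: Gamma(2.52+7, 16.49+17.0) = Gamma(9.52, 33.49).
Var = α/β² = 0.008488.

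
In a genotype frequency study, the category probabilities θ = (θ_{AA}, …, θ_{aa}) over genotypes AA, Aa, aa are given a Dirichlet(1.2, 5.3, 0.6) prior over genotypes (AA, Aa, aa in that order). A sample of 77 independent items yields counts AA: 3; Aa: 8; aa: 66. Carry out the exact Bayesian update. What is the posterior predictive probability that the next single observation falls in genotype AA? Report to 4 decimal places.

0.0499

The Dirichlet prior is conjugate to the Multinomial likelihood: each posterior αⱼ = prior αⱼ + observed count nⱼ.
Posterior concentration: (4.2, 13.3, 66.6), total = 84.1.
P(next = AA | data) = α_{AA}/Σα = 0.0499.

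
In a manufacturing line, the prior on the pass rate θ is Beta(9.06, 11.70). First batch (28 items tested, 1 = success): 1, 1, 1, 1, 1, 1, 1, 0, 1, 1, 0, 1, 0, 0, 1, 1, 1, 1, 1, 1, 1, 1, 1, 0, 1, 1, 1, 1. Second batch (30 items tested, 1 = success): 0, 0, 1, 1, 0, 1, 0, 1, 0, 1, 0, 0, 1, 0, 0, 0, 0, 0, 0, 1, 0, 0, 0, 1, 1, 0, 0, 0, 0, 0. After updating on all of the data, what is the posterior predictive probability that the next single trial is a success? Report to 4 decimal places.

0.5213

The Beta prior is conjugate to a Binomial/Bernoulli likelihood; the update adds successes to α and failures to β.
After batch 1: Beta(9.06+23, 11.70+5) = Beta(32.06, 16.70).
After batch 2: Beta(32.06+9, 16.70+21) = Beta(41.06, 37.70).
For a single future Bernoulli trial, P(success | data) = α/(α+β) = 0.5213.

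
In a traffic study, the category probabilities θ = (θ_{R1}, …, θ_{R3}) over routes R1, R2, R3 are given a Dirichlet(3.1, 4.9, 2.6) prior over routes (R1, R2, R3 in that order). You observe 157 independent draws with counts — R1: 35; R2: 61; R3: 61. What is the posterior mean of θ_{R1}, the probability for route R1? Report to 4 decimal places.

0.2273

The Dirichlet prior is conjugate to the Multinomial likelihood: each posterior αⱼ = prior αⱼ + observed count nⱼ.
Posterior concentration: (38.1, 65.9, 63.6), total = 167.6.
E[θ_{R1}|data] = α_{R1}/Σα = 38.1/167.6 = 0.2273.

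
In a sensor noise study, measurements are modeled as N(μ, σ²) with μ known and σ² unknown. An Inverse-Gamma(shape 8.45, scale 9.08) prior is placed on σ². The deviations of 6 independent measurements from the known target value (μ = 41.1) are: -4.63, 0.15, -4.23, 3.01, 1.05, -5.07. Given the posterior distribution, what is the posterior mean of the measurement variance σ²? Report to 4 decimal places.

4.4679

With known mean μ and an Inverse-Gamma(α, β) prior on σ², the Normal likelihood is conjugate: posterior is Inv-Gamma(α + n/2, β + Σ(xᵢ−μ)²/2).
Σ(xᵢ−μ)² = (-4.63)² + (0.15)² + (-4.23)² + (3.01)² + (1.05)² + (-5.07)² = 75.2198.
Posterior: Inv-Gamma(8.45 + 6/2, 9.08 + 75.2198/2) = Inv-Gamma(11.45, 46.68990).
E[σ²|data] = β/(α−1) = 46.68990/10.45 = 4.4679.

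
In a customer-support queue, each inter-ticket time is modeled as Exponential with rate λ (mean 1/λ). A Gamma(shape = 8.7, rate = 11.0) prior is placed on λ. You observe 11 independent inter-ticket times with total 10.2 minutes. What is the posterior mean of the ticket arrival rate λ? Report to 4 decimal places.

With a Gamma(shape α, rate β) prior on the exponential rate λ, the posterior after n observations with total T = Σxᵢ is Gamma(α+n, β+T).
Posterior: Gamma(8.7+11, 11.0+10.2) = Gamma(19.7, 21.2).
Posterior mean of λ = α/β = 19.7/21.2 = 0.9292.

0.9292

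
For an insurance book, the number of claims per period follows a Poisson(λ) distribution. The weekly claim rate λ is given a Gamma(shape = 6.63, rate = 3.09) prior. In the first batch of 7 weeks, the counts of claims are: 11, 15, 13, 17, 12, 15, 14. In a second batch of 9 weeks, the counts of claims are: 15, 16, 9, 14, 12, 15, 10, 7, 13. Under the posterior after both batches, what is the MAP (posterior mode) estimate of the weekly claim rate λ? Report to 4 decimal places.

11.1907

With a Gamma(shape α, rate β) prior, the Poisson likelihood is conjugate: the posterior is Gamma(α + ΣXᵢ, β + n).
Batch 1: sum of counts S = 97 over n = 7 weeks.
After batch 1: Gamma(α+S, β+n) = Gamma(6.63+97, 3.09+7) = Gamma(103.63, 10.09).
Batch 2: sum of counts S = 111 over n = 9 weeks.
After batch 2: Gamma(α+S, β+n) = Gamma(103.63+111, 10.09+9) = Gamma(214.63, 19.09).
Mode of Gamma(α,β) for α≥1 is (α−1)/β = 213.63/19.09 = 11.1907.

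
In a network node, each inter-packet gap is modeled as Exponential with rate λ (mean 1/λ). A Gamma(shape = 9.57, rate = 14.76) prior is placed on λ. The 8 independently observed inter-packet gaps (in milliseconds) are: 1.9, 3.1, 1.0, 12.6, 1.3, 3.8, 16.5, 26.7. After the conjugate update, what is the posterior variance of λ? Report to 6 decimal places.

With a Gamma(shape α, rate β) prior on the exponential rate λ, the posterior after n observations with total T = Σxᵢ is Gamma(α+n, β+T).
Sum of observations T = 66.9 milliseconds; n = 8.
Posterior: Gamma(9.57+8, 14.76+66.9) = Gamma(17.57, 81.66).
Var = α/β² = 0.002635.

0.002635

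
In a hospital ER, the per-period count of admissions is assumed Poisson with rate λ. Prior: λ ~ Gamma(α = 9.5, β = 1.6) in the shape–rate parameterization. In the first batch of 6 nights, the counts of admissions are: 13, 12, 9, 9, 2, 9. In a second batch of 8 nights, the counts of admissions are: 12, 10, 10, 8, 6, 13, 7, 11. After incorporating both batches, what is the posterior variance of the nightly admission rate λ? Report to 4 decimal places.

With a Gamma(shape α, rate β) prior, the Poisson likelihood is conjugate: the posterior is Gamma(α + ΣXᵢ, β + n).
Batch 1: sum of counts S = 54 over n = 6 nights.
After batch 1: Gamma(α+S, β+n) = Gamma(9.5+54, 1.6+6) = Gamma(63.5, 7.6).
Batch 2: sum of counts S = 77 over n = 8 nights.
After batch 2: Gamma(α+S, β+n) = Gamma(63.5+77, 7.6+8) = Gamma(140.5, 15.6).
Var = α/β² = 140.5/15.6² = 0.5773.

0.5773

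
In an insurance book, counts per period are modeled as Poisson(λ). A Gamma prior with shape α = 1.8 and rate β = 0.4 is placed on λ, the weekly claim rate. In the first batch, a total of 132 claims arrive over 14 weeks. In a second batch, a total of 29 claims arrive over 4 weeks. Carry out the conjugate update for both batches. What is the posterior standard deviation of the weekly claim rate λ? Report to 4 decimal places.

With a Gamma(shape α, rate β) prior, the Poisson likelihood is conjugate: the posterior is Gamma(α + ΣXᵢ, β + n).
After batch 1: Gamma(α+S, β+n) = Gamma(1.8+132, 0.4+14) = Gamma(133.8, 14.4).
After batch 2: Gamma(α+S, β+n) = Gamma(133.8+29, 14.4+4) = Gamma(162.8, 18.4).
SD = √α/β = √162.8/18.4 = 0.6934.

0.6934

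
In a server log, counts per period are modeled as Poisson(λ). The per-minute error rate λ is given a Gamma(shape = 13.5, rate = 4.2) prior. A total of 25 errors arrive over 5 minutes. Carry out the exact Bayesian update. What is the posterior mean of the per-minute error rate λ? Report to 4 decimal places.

4.1848

With a Gamma(shape α, rate β) prior, the Poisson likelihood is conjugate: the posterior is Gamma(α + ΣXᵢ, β + n).
Posterior: Gamma(α+S, β+n) = Gamma(13.5+25, 4.2+5) = Gamma(38.5, 9.2).
Posterior mean = α/β = 38.5/9.2 = 4.1848.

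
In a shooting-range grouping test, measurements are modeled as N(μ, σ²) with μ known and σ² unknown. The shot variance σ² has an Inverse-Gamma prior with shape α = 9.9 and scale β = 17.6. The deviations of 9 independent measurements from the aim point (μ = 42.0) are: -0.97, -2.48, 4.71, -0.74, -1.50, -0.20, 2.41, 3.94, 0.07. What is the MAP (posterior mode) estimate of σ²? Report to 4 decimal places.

2.8782

With known mean μ and an Inverse-Gamma(α, β) prior on σ², the Normal likelihood is conjugate: posterior is Inv-Gamma(α + n/2, β + Σ(xᵢ−μ)²/2).
Σ(xᵢ−μ)² = (-0.97)² + (-2.48)² + (4.71)² + (-0.74)² + (-1.50)² + (-0.20)² + (2.41)² + (3.94)² + (0.07)² = 53.4496.
Posterior: Inv-Gamma(9.9 + 9/2, 17.6 + 53.4496/2) = Inv-Gamma(14.40, 44.32480).
Mode = β/(α+1) = 44.32480/15.40 = 2.8782.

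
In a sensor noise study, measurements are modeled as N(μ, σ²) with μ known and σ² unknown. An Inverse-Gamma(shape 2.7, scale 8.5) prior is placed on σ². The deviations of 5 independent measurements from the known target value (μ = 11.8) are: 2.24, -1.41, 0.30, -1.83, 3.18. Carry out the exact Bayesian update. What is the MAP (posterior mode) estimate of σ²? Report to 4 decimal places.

3.0288

With known mean μ and an Inverse-Gamma(α, β) prior on σ², the Normal likelihood is conjugate: posterior is Inv-Gamma(α + n/2, β + Σ(xᵢ−μ)²/2).
Σ(xᵢ−μ)² = (2.24)² + (-1.41)² + (0.30)² + (-1.83)² + (3.18)² = 20.5570.
Posterior: Inv-Gamma(2.7 + 5/2, 8.5 + 20.5570/2) = Inv-Gamma(5.20, 18.77850).
Mode = β/(α+1) = 18.77850/6.20 = 3.0288.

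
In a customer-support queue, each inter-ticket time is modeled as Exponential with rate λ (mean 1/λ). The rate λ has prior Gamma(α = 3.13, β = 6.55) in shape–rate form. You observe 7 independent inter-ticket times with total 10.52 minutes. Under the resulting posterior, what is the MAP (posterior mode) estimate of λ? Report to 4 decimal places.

With a Gamma(shape α, rate β) prior on the exponential rate λ, the posterior after n observations with total T = Σxᵢ is Gamma(α+n, β+T).
Posterior: Gamma(3.13+7, 6.55+10.52) = Gamma(10.13, 17.07).
Mode = (α−1)/β = 0.5349.

0.5349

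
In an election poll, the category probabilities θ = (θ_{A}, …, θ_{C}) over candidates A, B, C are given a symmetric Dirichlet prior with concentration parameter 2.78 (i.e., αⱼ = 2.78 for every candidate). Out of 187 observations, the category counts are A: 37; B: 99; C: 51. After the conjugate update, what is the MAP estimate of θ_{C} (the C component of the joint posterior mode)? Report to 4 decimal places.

0.2744

The Dirichlet prior is conjugate to the Multinomial likelihood: each posterior αⱼ = prior αⱼ + observed count nⱼ.
Posterior concentration: (39.78, 101.78, 53.78), total = 195.34.
Joint mode component: (α_{C}−1)/(Σα−K) = 52.78/192.34 = 0.2744.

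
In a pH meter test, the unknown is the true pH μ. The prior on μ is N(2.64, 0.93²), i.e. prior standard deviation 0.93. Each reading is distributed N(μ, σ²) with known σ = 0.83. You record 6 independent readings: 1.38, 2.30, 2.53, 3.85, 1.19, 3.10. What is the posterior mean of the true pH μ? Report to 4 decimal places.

2.4208

For Normal data with known variance σ², a Normal(μ₀, σ₀²) prior on μ is conjugate. Posterior precision = 1/σ₀² + n/σ²; posterior mean is the precision-weighted average of μ₀ and x̄.
Σxᵢ = 1.38 + 2.30 + 2.53 + 3.85 + 1.19 + 3.10 = 14.35, so n·x̄ = 14.35.
σ₀² = 0.93² = 0.8649, σ² = 0.83² = 0.6889; σ² + n·σ₀² = 0.6889 + 6·0.8649 = 5.8783.
Posterior mean = (μ₀/σ₀² + n·x̄/σ²)/(1/σ₀² + n/σ²) = (σ²·μ₀ + σ₀²·n·x̄)/(σ² + n·σ₀²) = (0.6889·2.64 + 0.8649·14.35)/5.8783 = 14.230011/5.8783 = 2.4208.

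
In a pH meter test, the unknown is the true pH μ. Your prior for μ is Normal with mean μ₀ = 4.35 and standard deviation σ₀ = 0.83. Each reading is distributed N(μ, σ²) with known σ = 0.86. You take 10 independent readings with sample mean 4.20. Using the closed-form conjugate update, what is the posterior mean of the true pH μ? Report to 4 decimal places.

4.2145

For Normal data with known variance σ², a Normal(μ₀, σ₀²) prior on μ is conjugate. Posterior precision = 1/σ₀² + n/σ²; posterior mean is the precision-weighted average of μ₀ and x̄.
n·x̄ = 10·4.20 = 42.
σ₀² = 0.83² = 0.6889, σ² = 0.86² = 0.7396; σ² + n·σ₀² = 0.7396 + 10·0.6889 = 7.6286.
Posterior mean = (μ₀/σ₀² + n·x̄/σ²)/(1/σ₀² + n/σ²) = (σ²·μ₀ + σ₀²·n·x̄)/(σ² + n·σ₀²) = (0.7396·4.35 + 0.6889·42)/7.6286 = 32.15106/7.6286 = 4.2145.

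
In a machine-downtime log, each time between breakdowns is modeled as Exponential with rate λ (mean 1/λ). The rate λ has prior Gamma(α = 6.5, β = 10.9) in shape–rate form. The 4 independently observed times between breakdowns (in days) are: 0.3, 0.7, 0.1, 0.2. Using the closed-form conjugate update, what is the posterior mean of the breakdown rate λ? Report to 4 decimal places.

With a Gamma(shape α, rate β) prior on the exponential rate λ, the posterior after n observations with total T = Σxᵢ is Gamma(α+n, β+T).
Sum of observations T = 1.3 days; n = 4.
Posterior: Gamma(6.5+4, 10.9+1.3) = Gamma(10.5, 12.2).
Posterior mean of λ = α/β = 10.5/12.2 = 0.8607.

0.8607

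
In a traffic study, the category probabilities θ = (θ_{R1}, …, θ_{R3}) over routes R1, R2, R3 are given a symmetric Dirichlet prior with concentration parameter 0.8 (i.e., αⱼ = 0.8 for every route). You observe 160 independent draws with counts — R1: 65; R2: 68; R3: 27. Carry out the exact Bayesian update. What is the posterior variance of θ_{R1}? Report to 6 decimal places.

0.001475

The Dirichlet prior is conjugate to the Multinomial likelihood: each posterior αⱼ = prior αⱼ + observed count nⱼ.
Posterior concentration: (65.8, 68.8, 27.8), total = 162.4.
Var[θ_j] = α_j(Σα−α_j)/((Σα)²(Σα+1)) = 65.8·96.6/(162.4²·163.4) = 0.001475.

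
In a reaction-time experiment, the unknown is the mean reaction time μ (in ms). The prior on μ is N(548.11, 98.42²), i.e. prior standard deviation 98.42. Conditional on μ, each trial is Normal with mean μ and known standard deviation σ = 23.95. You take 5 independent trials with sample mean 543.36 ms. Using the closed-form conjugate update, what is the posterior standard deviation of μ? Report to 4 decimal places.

For Normal data with known variance σ², a Normal(μ₀, σ₀²) prior on μ is conjugate. Posterior precision = 1/σ₀² + n/σ²; posterior mean is the precision-weighted average of μ₀ and x̄.
σ₀² = 98.42² = 9686.4964, σ² = 23.95² = 573.6025; σ² + n·σ₀² = 573.6025 + 5·9686.4964 = 49006.0845.
Posterior precision = 1/σ₀² + n/σ² = 1/9686.4964 + 5/573.6025 = (σ² + n·σ₀²)/(σ₀²σ²) = 49006.0845/(9686.4964·573.6025); posterior variance σₙ² = σ₀²σ²/(σ² + n·σ₀²) = 9686.4964·573.6025/49006.0845 = 113.377729.
Posterior SD = √σₙ² = √(9686.4964·573.6025/49006.0845) = 10.6479.

10.6479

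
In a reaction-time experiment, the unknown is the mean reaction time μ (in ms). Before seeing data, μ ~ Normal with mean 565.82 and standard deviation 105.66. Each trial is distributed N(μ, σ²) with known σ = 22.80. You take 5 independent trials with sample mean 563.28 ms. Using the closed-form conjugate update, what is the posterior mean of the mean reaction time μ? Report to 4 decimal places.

For Normal data with known variance σ², a Normal(μ₀, σ₀²) prior on μ is conjugate. Posterior precision = 1/σ₀² + n/σ²; posterior mean is the precision-weighted average of μ₀ and x̄.
n·x̄ = 5·563.28 = 2816.4.
σ₀² = 105.66² = 11164.0356, σ² = 22.80² = 519.84; σ² + n·σ₀² = 519.84 + 5·11164.0356 = 56340.018.
Posterior mean = (μ₀/σ₀² + n·x̄/σ²)/(1/σ₀² + n/σ²) = (σ²·μ₀ + σ₀²·n·x̄)/(σ² + n·σ₀²) = (519.84·565.82 + 11164.0356·2816.4)/56340.018 = 31736525.73264/56340.018 = 563.3034.

563.3034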